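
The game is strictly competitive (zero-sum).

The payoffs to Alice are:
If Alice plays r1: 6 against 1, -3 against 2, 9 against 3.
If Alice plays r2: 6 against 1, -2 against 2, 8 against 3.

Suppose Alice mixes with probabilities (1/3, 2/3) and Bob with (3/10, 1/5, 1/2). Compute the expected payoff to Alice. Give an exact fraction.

Against (3/10, 1/5, 1/2), each row's expected payoff is r1: 57/10; r2: 27/5.
Taking the (1/3, 2/3)-weighted average: (1/3)·(57/10) + (2/3)·(27/5) = 11/2.

11/2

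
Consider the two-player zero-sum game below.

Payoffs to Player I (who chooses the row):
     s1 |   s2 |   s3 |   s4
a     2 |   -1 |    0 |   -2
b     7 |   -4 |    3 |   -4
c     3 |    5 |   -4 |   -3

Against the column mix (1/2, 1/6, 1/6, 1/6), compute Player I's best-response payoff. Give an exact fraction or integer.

8/3

a: (2)·(1/2) + (-1)·(1/6) + (0)·(1/6) + (-2)·(1/6) = 1/2.
b: (7)·(1/2) + (-4)·(1/6) + (3)·(1/6) + (-4)·(1/6) = 8/3.
c: (3)·(1/2) + (5)·(1/6) + (-4)·(1/6) + (-3)·(1/6) = 7/6.
The best pure response is b with expected payoff 8/3.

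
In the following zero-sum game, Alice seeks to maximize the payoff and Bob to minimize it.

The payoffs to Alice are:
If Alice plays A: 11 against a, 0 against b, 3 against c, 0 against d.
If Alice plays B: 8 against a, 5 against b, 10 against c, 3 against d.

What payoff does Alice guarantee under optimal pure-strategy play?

Row minima: 0, 3 → Alice's maximin is 3.
Column maxima: 11, 5, 10, 3 → Bob's minimax is 3.
They coincide at (B, d), so the value is 3.

3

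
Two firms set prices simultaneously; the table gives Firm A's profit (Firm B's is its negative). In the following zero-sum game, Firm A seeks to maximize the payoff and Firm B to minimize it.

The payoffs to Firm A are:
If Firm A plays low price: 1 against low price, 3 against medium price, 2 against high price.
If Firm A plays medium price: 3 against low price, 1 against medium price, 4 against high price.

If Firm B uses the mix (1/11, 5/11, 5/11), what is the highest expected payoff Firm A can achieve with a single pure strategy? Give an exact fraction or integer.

low price: (1)·(1/11) + (3)·(5/11) + (2)·(5/11) = 26/11.
medium price: (3)·(1/11) + (1)·(5/11) + (4)·(5/11) = 28/11.
The best pure response is medium price with expected payoff 28/11.

28/11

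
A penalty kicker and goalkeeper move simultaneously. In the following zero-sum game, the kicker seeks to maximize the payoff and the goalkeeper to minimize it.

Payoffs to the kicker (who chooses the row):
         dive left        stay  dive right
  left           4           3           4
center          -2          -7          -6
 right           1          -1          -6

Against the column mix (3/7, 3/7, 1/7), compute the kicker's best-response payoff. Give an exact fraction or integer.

25/7

left: (4)·(3/7) + (3)·(3/7) + (4)·(1/7) = 25/7.
center: (-2)·(3/7) + (-7)·(3/7) + (-6)·(1/7) = -33/7.
right: (1)·(3/7) + (-1)·(3/7) + (-6)·(1/7) = -6/7.
The best pure response is left with expected payoff 25/7.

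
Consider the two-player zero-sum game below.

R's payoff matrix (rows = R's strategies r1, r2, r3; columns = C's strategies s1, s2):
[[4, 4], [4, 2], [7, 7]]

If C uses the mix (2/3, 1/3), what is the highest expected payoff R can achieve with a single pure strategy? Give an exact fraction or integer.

7

r1: (4)·(2/3) + (4)·(1/3) = 4.
r2: (4)·(2/3) + (2)·(1/3) = 10/3.
r3: (7)·(2/3) + (7)·(1/3) = 7.
The best pure response is r3 with expected payoff 7.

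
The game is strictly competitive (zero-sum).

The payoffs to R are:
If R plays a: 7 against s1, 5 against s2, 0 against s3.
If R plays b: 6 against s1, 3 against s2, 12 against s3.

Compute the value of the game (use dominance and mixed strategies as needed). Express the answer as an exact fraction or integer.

Column s1 is strictly dominated by s2 for C (it gives R more in every row).
The remaining 2×2 game on (a, b) × (s2, s3) has no saddle point. Let R play a with probability p; indifference gives 5p + 3(1−p) = 12(1−p), so p = 9/14.
Similarly C's optimal q on s2 is 6/7, and the value is 5·(6/7) + (0)·(1/7) = 30/7.

30/7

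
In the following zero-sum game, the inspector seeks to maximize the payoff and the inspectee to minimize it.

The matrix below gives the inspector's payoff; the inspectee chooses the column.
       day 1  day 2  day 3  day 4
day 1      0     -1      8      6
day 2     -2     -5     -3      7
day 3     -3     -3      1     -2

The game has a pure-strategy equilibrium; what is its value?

-1

Row minima: -1, -5, -3 → the inspector's maximin is -1.
Column maxima: 0, -1, 8, 7 → the inspectee's minimax is -1.
They coincide at (day 1, day 2), so the value is -1.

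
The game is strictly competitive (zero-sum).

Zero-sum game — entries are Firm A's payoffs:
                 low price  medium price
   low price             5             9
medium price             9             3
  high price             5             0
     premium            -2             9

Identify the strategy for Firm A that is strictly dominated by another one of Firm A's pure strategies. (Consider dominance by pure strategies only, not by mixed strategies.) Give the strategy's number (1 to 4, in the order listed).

Compare high price with medium price: 9 > 5, 3 > 0.
So medium price strictly dominates high price for Firm A; high price is strictly dominated.

3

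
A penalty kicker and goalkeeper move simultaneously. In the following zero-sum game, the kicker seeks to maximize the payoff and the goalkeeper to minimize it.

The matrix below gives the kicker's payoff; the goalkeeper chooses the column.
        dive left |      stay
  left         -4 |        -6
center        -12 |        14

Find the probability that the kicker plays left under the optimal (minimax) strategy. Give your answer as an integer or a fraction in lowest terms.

Row minima are -6 and -12, so the kicker's maximin is -6; column maxima are -4 and 14, so the goalkeeper's minimax is -4. These differ, so the equilibrium is in mixed strategies.
Let the kicker play left with probability p. The goalkeeper is indifferent when −4p − 12(1−p) = −6p + 14(1−p), giving p = 13/14.

13/14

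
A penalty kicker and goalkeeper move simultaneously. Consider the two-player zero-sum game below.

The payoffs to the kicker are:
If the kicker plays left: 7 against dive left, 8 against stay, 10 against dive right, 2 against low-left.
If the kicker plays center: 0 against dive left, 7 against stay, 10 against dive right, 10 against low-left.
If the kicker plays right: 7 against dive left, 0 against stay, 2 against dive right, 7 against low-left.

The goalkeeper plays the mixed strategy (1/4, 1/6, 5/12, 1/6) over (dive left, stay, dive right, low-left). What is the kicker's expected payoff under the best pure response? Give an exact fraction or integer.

left: (7)·(1/4) + (8)·(1/6) + (10)·(5/12) + (2)·(1/6) = 91/12.
center: (0)·(1/4) + (7)·(1/6) + (10)·(5/12) + (10)·(1/6) = 7.
right: (7)·(1/4) + (0)·(1/6) + (2)·(5/12) + (7)·(1/6) = 15/4.
The best pure response is left with expected payoff 91/12.

91/12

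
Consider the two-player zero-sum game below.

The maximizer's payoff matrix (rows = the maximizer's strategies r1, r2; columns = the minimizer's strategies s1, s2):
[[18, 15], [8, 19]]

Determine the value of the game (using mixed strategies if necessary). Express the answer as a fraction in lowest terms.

Row minima are 15 and 8, so the maximizer's maximin is 15; column maxima are 18 and 19, so the minimizer's minimax is 18. These differ, so the equilibrium is in mixed strategies.
Let the maximizer play r1 with probability p. The minimizer is indifferent when 18p + 8(1−p) = 15p + 19(1−p), giving p = 11/14.
Let the minimizer play s1 with probability q. The maximizer is indifferent when 18q + 15(1−q) = 8q + 19(1−q), giving q = 2/7.
The value is 18·(2/7) + (15)·(5/7) = 111/7.

111/7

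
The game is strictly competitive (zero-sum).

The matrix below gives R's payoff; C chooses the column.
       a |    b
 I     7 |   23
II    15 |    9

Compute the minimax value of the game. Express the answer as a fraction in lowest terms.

141/11

Row minima are 7 and 9, so R's maximin is 9; column maxima are 15 and 23, so C's minimax is 15. These differ, so the equilibrium is in mixed strategies.
Let R play I with probability p. C is indifferent when 7p + 15(1−p) = 23p + 9(1−p), giving p = 3/11.
Let C play a with probability q. R is indifferent when 7q + 23(1−q) = 15q + 9(1−q), giving q = 7/11.
The value is 7·(7/11) + (23)·(4/11) = 141/11.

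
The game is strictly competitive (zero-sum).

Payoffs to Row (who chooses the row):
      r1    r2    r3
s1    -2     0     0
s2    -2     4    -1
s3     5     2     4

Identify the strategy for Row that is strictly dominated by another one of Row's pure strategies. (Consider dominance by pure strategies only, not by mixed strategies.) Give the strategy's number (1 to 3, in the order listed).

1

Compare s1 with s3: 5 > -2, 2 > 0, 4 > 0.
So s3 strictly dominates s1 for Row; s1 is strictly dominated.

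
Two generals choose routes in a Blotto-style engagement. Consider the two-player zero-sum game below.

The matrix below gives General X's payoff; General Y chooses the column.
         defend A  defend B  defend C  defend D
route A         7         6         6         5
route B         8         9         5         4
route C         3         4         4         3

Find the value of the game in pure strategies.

5

Row minima: 5, 4, 3 → General X's maximin is 5.
Column maxima: 8, 9, 6, 5 → General Y's minimax is 5.
They coincide at (route A, defend D), so the value is 5.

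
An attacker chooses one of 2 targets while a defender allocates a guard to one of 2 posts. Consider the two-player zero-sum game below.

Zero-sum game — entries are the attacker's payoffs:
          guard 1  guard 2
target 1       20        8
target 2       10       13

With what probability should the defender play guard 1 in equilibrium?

Row minima are 8 and 10, so the attacker's maximin is 10; column maxima are 20 and 13, so the defender's minimax is 13. These differ, so the equilibrium is in mixed strategies.
Let the defender play guard 1 with probability q. The attacker is indifferent when 20q + 8(1−q) = 10q + 13(1−q), giving q = 1/3.

1/3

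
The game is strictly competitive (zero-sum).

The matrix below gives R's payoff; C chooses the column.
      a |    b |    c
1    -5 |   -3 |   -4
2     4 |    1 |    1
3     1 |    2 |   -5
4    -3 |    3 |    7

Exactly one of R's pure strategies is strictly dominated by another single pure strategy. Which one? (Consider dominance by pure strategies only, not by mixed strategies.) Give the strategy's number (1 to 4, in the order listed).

1

Compare 1 with 2: 4 > -5, 1 > -3, 1 > -4.
So 2 strictly dominates 1 for R; 1 is strictly dominated.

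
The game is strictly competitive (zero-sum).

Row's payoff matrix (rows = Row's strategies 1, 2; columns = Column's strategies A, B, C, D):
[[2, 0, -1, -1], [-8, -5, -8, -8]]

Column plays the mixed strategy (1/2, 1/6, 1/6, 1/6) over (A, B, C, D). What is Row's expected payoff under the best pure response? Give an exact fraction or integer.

1: (2)·(1/2) + (0)·(1/6) + (-1)·(1/6) + (-1)·(1/6) = 2/3.
2: (-8)·(1/2) + (-5)·(1/6) + (-8)·(1/6) + (-8)·(1/6) = -15/2.
The best pure response is 1 with expected payoff 2/3.

2/3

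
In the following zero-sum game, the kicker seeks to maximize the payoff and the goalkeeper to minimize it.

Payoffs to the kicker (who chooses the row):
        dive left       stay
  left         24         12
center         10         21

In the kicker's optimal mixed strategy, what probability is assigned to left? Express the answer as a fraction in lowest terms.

11/23

Row minima are 12 and 10, so the kicker's maximin is 12; column maxima are 24 and 21, so the goalkeeper's minimax is 21. These differ, so the equilibrium is in mixed strategies.
Let the kicker play left with probability p. The goalkeeper is indifferent when 24p + 10(1−p) = 12p + 21(1−p), giving p = 11/23.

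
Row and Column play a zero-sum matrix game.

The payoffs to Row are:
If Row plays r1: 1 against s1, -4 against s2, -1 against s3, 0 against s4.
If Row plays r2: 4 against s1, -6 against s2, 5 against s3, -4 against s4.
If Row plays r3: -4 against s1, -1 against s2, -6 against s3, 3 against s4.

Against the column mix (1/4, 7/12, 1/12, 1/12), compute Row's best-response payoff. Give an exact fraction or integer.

-11/6

r1: (1)·(1/4) + (-4)·(7/12) + (-1)·(1/12) + (0)·(1/12) = -13/6.
r2: (4)·(1/4) + (-6)·(7/12) + (5)·(1/12) + (-4)·(1/12) = -29/12.
r3: (-4)·(1/4) + (-1)·(7/12) + (-6)·(1/12) + (3)·(1/12) = -11/6.
The best pure response is r3 with expected payoff -11/6.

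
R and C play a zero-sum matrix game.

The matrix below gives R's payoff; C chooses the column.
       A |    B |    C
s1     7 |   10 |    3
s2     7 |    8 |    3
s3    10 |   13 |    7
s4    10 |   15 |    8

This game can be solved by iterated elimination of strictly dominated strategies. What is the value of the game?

Row s1 is strictly dominated by row s3 (10>7, 13>10, 7>3); eliminate s1.
Row s2 is strictly dominated by row s3 (10>7, 13>8, 7>3); eliminate s2.
Column A is strictly dominated by C for C (7<10, 8<10); eliminate A.
Row s3 is strictly dominated by row s4 (15>13, 8>7); eliminate s3.
Column B is strictly dominated by C for C (8<15); eliminate B.
Only (s4, C) remains, with payoff 8.

8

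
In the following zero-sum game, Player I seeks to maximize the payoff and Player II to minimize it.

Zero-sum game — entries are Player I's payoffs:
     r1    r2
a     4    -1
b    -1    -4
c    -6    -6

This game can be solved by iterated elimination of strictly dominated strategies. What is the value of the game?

-1

Row b is strictly dominated by row a (4>-1, -1>-4); eliminate b.
Row c is strictly dominated by row a (4>-6, -1>-6); eliminate c.
Column r1 is strictly dominated by r2 for Player II (-1<4); eliminate r1.
Only (a, r2) remains, with payoff -1.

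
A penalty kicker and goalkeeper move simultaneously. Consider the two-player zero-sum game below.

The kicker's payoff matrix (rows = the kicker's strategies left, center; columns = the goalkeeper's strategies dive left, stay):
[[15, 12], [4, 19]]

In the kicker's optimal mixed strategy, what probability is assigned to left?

5/6

Row minima are 12 and 4, so the kicker's maximin is 12; column maxima are 15 and 19, so the goalkeeper's minimax is 15. These differ, so the equilibrium is in mixed strategies.
Let the kicker play left with probability p. The goalkeeper is indifferent when 15p + 4(1−p) = 12p + 19(1−p), giving p = 5/6.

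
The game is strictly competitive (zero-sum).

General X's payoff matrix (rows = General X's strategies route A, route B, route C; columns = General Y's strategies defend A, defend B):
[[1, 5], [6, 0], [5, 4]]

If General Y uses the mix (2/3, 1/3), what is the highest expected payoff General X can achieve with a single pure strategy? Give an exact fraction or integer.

14/3

route A: (1)·(2/3) + (5)·(1/3) = 7/3.
route B: (6)·(2/3) + (0)·(1/3) = 4.
route C: (5)·(2/3) + (4)·(1/3) = 14/3.
The best pure response is route C with expected payoff 14/3.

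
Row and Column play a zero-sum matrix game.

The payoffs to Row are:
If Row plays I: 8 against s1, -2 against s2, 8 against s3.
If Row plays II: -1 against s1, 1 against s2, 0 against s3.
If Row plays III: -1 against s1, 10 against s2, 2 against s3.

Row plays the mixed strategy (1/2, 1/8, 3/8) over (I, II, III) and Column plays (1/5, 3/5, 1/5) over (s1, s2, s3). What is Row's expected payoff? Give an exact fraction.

27/8

Against (1/5, 3/5, 1/5), each row's expected payoff is I: 2; II: 2/5; III: 31/5.
Taking the (1/2, 1/8, 3/8)-weighted average: (1/2)·(2) + (1/8)·(2/5) + (3/8)·(31/5) = 27/8.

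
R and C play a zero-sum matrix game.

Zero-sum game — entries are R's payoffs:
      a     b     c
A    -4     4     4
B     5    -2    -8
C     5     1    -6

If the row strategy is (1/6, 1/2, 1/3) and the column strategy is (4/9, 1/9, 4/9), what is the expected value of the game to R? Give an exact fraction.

Against (4/9, 1/9, 4/9), each row's expected payoff is A: 4/9; B: -14/9; C: -1/3.
Taking the (1/6, 1/2, 1/3)-weighted average: (1/6)·(4/9) + (1/2)·(-14/9) + (1/3)·(-1/3) = -22/27.

-22/27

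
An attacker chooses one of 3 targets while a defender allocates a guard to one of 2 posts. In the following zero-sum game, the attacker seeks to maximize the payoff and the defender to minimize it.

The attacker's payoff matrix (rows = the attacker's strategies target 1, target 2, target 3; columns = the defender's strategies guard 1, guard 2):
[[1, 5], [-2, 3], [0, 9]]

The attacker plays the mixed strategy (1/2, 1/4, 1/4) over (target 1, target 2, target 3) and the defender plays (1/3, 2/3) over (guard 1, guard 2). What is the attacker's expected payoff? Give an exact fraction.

Against (1/3, 2/3), each row's expected payoff is target 1: 11/3; target 2: 4/3; target 3: 6.
Taking the (1/2, 1/4, 1/4)-weighted average: (1/2)·(11/3) + (1/4)·(4/3) + (1/4)·(6) = 11/3.

11/3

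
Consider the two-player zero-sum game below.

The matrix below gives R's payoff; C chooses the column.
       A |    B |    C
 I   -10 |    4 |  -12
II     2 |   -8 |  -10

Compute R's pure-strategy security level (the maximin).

The worst-case payoff for each row is I: -12, II: -10.
The best of these is -10.

-10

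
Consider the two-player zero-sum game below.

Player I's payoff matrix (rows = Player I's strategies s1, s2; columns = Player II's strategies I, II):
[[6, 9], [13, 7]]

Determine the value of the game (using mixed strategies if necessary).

25/3

Row minima are 6 and 7, so Player I's maximin is 7; column maxima are 13 and 9, so Player II's minimax is 9. These differ, so the equilibrium is in mixed strategies.
Let Player I play s1 with probability p. Player II is indifferent when 6p + 13(1−p) = 9p + 7(1−p), giving p = 2/3.
Let Player II play I with probability q. Player I is indifferent when 6q + 9(1−q) = 13q + 7(1−q), giving q = 2/9.
The value is 6·(2/9) + (9)·(7/9) = 25/3.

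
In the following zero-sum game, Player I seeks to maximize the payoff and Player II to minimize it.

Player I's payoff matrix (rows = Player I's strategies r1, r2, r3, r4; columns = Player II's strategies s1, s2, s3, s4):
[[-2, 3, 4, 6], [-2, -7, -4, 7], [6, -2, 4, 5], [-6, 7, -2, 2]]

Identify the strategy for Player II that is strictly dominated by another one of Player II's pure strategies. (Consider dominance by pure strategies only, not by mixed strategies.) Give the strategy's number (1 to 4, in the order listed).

4

Player II prefers columns that give Player I less. Compare s4 with s3: 4 < 6, -4 < 7, 4 < 5, -2 < 2.
So s3 strictly dominates s4 for Player II; s4 is strictly dominated.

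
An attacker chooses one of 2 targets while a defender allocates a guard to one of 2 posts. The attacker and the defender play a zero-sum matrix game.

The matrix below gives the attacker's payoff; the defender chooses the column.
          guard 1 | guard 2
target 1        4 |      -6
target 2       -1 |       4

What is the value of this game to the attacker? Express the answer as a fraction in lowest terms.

2/3

Row minima are -6 and -1, so the attacker's maximin is -1; column maxima are 4 and 4, so the defender's minimax is 4. These differ, so the equilibrium is in mixed strategies.
Let the attacker play target 1 with probability p. The defender is indifferent when 4p − (1−p) = −6p + 4(1−p), giving p = 1/3.
Let the defender play guard 1 with probability q. The attacker is indifferent when 4q − 6(1−q) = −q + 4(1−q), giving q = 2/3.
The value is 4·(2/3) + (-6)·(1/3) = 2/3.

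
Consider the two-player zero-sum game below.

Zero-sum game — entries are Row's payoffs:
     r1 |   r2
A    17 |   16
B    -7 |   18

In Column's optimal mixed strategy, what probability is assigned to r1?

Row minima are 16 and -7, so Row's maximin is 16; column maxima are 17 and 18, so Column's minimax is 17. These differ, so the equilibrium is in mixed strategies.
Let Column play r1 with probability q. Row is indifferent when 17q + 16(1−q) = −7q + 18(1−q), giving q = 1/13.

1/13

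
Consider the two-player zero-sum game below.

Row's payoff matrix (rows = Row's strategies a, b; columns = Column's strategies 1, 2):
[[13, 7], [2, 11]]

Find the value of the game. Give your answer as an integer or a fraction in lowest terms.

Row minima are 7 and 2, so Row's maximin is 7; column maxima are 13 and 11, so Column's minimax is 11. These differ, so the equilibrium is in mixed strategies.
Let Row play a with probability p. Column is indifferent when 13p + 2(1−p) = 7p + 11(1−p), giving p = 3/5.
Let Column play 1 with probability q. Row is indifferent when 13q + 7(1−q) = 2q + 11(1−q), giving q = 4/15.
The value is 13·(4/15) + (7)·(11/15) = 43/5.

43/5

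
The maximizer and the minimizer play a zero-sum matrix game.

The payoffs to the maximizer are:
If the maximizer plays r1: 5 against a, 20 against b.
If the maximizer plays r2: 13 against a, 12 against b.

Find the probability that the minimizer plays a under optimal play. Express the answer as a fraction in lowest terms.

1/2

Row minima are 5 and 12, so the maximizer's maximin is 12; column maxima are 13 and 20, so the minimizer's minimax is 13. These differ, so the equilibrium is in mixed strategies.
Let the minimizer play a with probability q. The maximizer is indifferent when 5q + 20(1−q) = 13q + 12(1−q), giving q = 1/2.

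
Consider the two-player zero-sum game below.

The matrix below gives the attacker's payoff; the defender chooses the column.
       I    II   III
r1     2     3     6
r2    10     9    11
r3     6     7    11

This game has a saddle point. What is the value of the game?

9

Row minima: 2, 9, 6 → the attacker's maximin is 9.
Column maxima: 10, 9, 11 → the defender's minimax is 9.
They coincide at (r2, II), so the value is 9.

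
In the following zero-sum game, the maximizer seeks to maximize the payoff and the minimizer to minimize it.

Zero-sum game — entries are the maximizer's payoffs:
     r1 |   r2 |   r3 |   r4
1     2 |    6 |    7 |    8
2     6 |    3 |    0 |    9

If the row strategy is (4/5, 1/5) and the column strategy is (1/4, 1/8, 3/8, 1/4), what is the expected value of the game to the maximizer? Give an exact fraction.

221/40

Against (1/4, 1/8, 3/8, 1/4), each row's expected payoff is 1: 47/8; 2: 33/8.
Taking the (4/5, 1/5)-weighted average: (4/5)·(47/8) + (1/5)·(33/8) = 221/40.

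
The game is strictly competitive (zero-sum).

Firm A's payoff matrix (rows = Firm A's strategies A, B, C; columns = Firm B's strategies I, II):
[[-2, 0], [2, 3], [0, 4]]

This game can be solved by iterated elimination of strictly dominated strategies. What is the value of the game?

Column II is strictly dominated by I for Firm B (-2<0, 2<3, 0<4); eliminate II.
Row A is strictly dominated by row B (2>-2); eliminate A.
Row C is strictly dominated by row B (2>0); eliminate C.
Only (B, I) remains, with payoff 2.

2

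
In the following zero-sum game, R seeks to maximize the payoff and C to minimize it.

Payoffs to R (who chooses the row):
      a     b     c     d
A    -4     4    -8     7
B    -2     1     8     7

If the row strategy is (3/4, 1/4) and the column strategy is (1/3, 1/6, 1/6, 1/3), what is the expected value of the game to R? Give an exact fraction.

25/24

Against (1/3, 1/6, 1/6, 1/3), each row's expected payoff is A: 1/3; B: 19/6.
Taking the (3/4, 1/4)-weighted average: (3/4)·(1/3) + (1/4)·(19/6) = 25/24.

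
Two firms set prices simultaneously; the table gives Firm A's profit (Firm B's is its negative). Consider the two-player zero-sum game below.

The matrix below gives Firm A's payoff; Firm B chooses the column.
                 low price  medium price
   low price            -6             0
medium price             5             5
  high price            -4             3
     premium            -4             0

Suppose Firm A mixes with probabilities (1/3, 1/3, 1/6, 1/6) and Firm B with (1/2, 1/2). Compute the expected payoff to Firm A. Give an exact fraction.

Against (1/2, 1/2), each row's expected payoff is low price: -3; medium price: 5; high price: -1/2; premium: -2.
Taking the (1/3, 1/3, 1/6, 1/6)-weighted average: (1/3)·(-3) + (1/3)·(5) + (1/6)·(-1/2) + (1/6)·(-2) = 1/4.

1/4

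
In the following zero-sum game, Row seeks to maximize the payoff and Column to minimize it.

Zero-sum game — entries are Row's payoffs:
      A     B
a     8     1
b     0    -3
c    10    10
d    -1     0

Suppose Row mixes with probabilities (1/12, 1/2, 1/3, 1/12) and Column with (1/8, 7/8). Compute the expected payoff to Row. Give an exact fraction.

Against (1/8, 7/8), each row's expected payoff is a: 15/8; b: -21/8; c: 10; d: -1/8.
Taking the (1/12, 1/2, 1/3, 1/12)-weighted average: (1/12)·(15/8) + (1/2)·(-21/8) + (1/3)·(10) + (1/12)·(-1/8) = 13/6.

13/6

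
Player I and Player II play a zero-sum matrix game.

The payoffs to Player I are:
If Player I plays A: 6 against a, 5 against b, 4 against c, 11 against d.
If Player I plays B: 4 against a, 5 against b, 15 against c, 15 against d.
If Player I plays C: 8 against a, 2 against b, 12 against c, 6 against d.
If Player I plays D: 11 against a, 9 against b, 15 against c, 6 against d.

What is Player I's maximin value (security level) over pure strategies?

The worst-case payoff for each row is A: 4, B: 4, C: 2, D: 6.
The best of these is 6.

6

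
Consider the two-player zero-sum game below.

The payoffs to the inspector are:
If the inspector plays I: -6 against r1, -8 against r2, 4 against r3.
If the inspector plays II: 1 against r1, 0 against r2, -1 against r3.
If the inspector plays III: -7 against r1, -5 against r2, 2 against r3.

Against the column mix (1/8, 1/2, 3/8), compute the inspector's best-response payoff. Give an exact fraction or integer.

I: (-6)·(1/8) + (-8)·(1/2) + (4)·(3/8) = -13/4.
II: (1)·(1/8) + (0)·(1/2) + (-1)·(3/8) = -1/4.
III: (-7)·(1/8) + (-5)·(1/2) + (2)·(3/8) = -21/8.
The best pure response is II with expected payoff -1/4.

-1/4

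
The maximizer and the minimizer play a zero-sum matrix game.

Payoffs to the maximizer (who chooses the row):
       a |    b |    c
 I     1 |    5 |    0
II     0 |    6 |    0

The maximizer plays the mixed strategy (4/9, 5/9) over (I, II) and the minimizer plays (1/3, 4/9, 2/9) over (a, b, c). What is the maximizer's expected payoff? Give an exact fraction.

Against (1/3, 4/9, 2/9), each row's expected payoff is I: 23/9; II: 8/3.
Taking the (4/9, 5/9)-weighted average: (4/9)·(23/9) + (5/9)·(8/3) = 212/81.

212/81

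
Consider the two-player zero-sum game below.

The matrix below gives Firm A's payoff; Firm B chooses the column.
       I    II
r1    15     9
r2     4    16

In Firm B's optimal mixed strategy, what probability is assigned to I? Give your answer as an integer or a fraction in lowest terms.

7/18

Row minima are 9 and 4, so Firm A's maximin is 9; column maxima are 15 and 16, so Firm B's minimax is 15. These differ, so the equilibrium is in mixed strategies.
Let Firm B play I with probability q. Firm A is indifferent when 15q + 9(1−q) = 4q + 16(1−q), giving q = 7/18.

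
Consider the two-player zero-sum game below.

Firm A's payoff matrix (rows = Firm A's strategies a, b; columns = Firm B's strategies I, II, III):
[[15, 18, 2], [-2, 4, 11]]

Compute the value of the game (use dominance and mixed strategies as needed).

13/2

Column II is strictly dominated by I for Firm B (it gives Firm A more in every row).
The remaining 2×2 game on (a, b) × (I, III) has no saddle point. Let Firm A play a with probability p; indifference gives 15p − 2(1−p) = 2p + 11(1−p), so p = 1/2.
Similarly Firm B's optimal q on I is 9/26, and the value is 15·(9/26) + (2)·(17/26) = 13/2.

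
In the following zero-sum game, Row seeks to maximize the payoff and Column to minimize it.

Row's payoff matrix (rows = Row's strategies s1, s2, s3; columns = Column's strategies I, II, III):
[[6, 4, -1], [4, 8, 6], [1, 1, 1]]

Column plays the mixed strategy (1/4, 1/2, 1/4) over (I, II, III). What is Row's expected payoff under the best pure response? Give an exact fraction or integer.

13/2

s1: (6)·(1/4) + (4)·(1/2) + (-1)·(1/4) = 13/4.
s2: (4)·(1/4) + (8)·(1/2) + (6)·(1/4) = 13/2.
s3: (1)·(1/4) + (1)·(1/2) + (1)·(1/4) = 1.
The best pure response is s2 with expected payoff 13/2.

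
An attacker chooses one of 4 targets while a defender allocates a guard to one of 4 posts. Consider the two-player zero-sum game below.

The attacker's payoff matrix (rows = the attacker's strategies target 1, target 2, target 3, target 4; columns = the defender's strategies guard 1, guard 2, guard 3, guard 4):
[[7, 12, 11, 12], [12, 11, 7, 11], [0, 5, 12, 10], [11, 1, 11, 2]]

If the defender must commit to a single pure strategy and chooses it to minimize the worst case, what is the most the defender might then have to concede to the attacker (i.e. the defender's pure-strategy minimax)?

12

The worst case (largest entry) in each column is guard 1: 12, guard 2: 12, guard 3: 12, guard 4: 12.
The best (smallest) of these is 12.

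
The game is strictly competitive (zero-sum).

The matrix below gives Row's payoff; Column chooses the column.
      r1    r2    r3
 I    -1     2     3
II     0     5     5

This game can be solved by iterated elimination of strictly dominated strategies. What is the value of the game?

Column r3 is strictly dominated by r1 for Column (-1<3, 0<5); eliminate r3.
Column r2 is strictly dominated by r1 for Column (-1<2, 0<5); eliminate r2.
Row I is strictly dominated by row II (0>-1); eliminate I.
Only (II, r1) remains, with payoff 0.

0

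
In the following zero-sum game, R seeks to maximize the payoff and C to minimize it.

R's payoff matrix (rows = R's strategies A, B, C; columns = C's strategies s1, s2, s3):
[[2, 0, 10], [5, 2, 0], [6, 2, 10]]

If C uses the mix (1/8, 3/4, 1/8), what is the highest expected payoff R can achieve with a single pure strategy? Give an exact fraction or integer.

A: (2)·(1/8) + (0)·(3/4) + (10)·(1/8) = 3/2.
B: (5)·(1/8) + (2)·(3/4) + (0)·(1/8) = 17/8.
C: (6)·(1/8) + (2)·(3/4) + (10)·(1/8) = 7/2.
The best pure response is C with expected payoff 7/2.

7/2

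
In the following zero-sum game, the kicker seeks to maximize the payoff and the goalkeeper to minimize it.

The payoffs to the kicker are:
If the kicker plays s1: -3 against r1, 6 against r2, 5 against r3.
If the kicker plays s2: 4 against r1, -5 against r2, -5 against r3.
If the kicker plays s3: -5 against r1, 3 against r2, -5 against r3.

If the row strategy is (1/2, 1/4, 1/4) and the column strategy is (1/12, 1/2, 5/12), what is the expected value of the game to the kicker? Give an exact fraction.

53/48

Against (1/12, 1/2, 5/12), each row's expected payoff is s1: 29/6; s2: -17/4; s3: -1.
Taking the (1/2, 1/4, 1/4)-weighted average: (1/2)·(29/6) + (1/4)·(-17/4) + (1/4)·(-1) = 53/48.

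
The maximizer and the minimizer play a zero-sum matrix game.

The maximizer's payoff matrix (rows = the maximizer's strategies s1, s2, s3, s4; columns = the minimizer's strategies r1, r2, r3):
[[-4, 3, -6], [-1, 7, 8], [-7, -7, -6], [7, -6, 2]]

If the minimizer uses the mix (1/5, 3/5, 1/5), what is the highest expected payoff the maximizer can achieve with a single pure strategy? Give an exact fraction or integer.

s1: (-4)·(1/5) + (3)·(3/5) + (-6)·(1/5) = -1/5.
s2: (-1)·(1/5) + (7)·(3/5) + (8)·(1/5) = 28/5.
s3: (-7)·(1/5) + (-7)·(3/5) + (-6)·(1/5) = -34/5.
s4: (7)·(1/5) + (-6)·(3/5) + (2)·(1/5) = -9/5.
The best pure response is s2 with expected payoff 28/5.

28/5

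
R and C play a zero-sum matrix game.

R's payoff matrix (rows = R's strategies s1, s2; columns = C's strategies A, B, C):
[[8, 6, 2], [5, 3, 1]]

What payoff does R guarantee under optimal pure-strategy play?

2

Row minima: 2, 1 → R's maximin is 2.
Column maxima: 8, 6, 2 → C's minimax is 2.
They coincide at (s1, C), so the value is 2.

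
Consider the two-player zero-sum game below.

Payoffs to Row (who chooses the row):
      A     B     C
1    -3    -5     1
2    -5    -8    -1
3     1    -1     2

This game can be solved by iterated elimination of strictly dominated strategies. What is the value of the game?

-1

Row 2 is strictly dominated by row 1 (-3>-5, -5>-8, 1>-1); eliminate 2.
Row 1 is strictly dominated by row 3 (1>-3, -1>-5, 2>1); eliminate 1.
Column A is strictly dominated by B for Column (-1<1); eliminate A.
Column C is strictly dominated by B for Column (-1<2); eliminate C.
Only (3, B) remains, with payoff -1.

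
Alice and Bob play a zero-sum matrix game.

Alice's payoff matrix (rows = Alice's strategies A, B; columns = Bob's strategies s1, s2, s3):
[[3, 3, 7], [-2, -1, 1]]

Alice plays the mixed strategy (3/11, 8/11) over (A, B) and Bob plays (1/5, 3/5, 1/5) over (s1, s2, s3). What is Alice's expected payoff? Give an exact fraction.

5/11

Against (1/5, 3/5, 1/5), each row's expected payoff is A: 19/5; B: -4/5.
Taking the (3/11, 8/11)-weighted average: (3/11)·(19/5) + (8/11)·(-4/5) = 5/11.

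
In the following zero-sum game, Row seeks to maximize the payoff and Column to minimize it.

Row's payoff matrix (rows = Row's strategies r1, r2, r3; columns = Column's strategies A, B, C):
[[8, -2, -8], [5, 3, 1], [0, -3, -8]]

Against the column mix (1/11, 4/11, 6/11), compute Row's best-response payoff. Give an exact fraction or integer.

23/11

r1: (8)·(1/11) + (-2)·(4/11) + (-8)·(6/11) = -48/11.
r2: (5)·(1/11) + (3)·(4/11) + (1)·(6/11) = 23/11.
r3: (0)·(1/11) + (-3)·(4/11) + (-8)·(6/11) = -60/11.
The best pure response is r2 with expected payoff 23/11.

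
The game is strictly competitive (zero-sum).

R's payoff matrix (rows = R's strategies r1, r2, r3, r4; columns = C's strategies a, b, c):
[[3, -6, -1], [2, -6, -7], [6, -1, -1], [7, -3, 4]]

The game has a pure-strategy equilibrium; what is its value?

-1

Row minima: -6, -7, -1, -3 → R's maximin is -1.
Column maxima: 7, -1, 4 → C's minimax is -1.
They coincide at (r3, b), so the value is -1.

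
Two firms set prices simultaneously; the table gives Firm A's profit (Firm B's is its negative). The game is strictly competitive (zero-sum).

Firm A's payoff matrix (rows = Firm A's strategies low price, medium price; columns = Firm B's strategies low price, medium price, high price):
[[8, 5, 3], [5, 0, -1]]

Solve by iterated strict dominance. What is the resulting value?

3

Row medium price is strictly dominated by row low price (8>5, 5>0, 3>-1); eliminate medium price.
Column medium price is strictly dominated by high price for Firm B (3<5); eliminate medium price.
Column low price is strictly dominated by high price for Firm B (3<8); eliminate low price.
Only (low price, high price) remains, with payoff 3.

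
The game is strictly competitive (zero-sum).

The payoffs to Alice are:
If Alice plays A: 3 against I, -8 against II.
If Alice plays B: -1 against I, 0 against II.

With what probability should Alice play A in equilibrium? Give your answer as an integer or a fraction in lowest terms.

Row minima are -8 and -1, so Alice's maximin is -1; column maxima are 3 and 0, so Bob's minimax is 0. These differ, so the equilibrium is in mixed strategies.
Let Alice play A with probability p. Bob is indifferent when 3p − (1−p) = −8p, giving p = 1/12.

1/12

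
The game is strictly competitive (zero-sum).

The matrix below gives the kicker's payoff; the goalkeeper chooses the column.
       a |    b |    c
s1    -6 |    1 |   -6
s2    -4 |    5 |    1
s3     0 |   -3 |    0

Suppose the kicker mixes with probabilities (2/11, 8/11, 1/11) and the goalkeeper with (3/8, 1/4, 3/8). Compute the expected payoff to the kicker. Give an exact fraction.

Against (3/8, 1/4, 3/8), each row's expected payoff is s1: -17/4; s2: 1/8; s3: -3/4.
Taking the (2/11, 8/11, 1/11)-weighted average: (2/11)·(-17/4) + (8/11)·(1/8) + (1/11)·(-3/4) = -3/4.

-3/4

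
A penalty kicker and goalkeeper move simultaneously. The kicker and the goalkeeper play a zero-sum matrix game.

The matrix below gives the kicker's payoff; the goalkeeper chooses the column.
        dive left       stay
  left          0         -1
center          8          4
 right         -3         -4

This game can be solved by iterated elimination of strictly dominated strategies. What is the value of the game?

Row right is strictly dominated by row left (0>-3, -1>-4); eliminate right.
Row left is strictly dominated by row center (8>0, 4>-1); eliminate left.
Column dive left is strictly dominated by stay for the goalkeeper (4<8); eliminate dive left.
Only (center, stay) remains, with payoff 4.

4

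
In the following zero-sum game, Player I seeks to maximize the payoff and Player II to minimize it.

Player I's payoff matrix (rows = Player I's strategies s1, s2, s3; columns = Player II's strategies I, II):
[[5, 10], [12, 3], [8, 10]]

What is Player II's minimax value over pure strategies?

The worst case (largest entry) in each column is I: 12, II: 10.
The best (smallest) of these is 10.

10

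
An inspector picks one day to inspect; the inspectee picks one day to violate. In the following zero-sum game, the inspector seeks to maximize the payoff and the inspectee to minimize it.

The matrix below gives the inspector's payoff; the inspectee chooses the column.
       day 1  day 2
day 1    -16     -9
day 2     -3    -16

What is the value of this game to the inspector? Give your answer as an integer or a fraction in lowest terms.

Row minima are -16 and -16, so the inspector's maximin is -16; column maxima are -3 and -9, so the inspectee's minimax is -9. These differ, so the equilibrium is in mixed strategies.
Let the inspector play day 1 with probability p. The inspectee is indifferent when −16p − 3(1−p) = −9p − 16(1−p), giving p = 13/20.
Let the inspectee play day 1 with probability q. The inspector is indifferent when −16q − 9(1−q) = −3q − 16(1−q), giving q = 7/20.
The value is -16·(7/20) + (-9)·(13/20) = -229/20.

-229/20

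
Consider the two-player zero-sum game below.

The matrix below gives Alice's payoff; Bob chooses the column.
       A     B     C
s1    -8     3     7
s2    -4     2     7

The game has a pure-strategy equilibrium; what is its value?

-4

Row minima: -8, -4 → Alice's maximin is -4.
Column maxima: -4, 3, 7 → Bob's minimax is -4.
They coincide at (s2, A), so the value is -4.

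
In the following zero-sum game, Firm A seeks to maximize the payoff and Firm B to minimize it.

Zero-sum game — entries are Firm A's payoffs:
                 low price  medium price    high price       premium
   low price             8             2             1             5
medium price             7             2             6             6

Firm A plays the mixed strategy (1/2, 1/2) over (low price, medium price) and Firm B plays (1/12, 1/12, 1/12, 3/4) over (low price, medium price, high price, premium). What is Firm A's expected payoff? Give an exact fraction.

125/24

Against (1/12, 1/12, 1/12, 3/4), each row's expected payoff is low price: 14/3; medium price: 23/4.
Taking the (1/2, 1/2)-weighted average: (1/2)·(14/3) + (1/2)·(23/4) = 125/24.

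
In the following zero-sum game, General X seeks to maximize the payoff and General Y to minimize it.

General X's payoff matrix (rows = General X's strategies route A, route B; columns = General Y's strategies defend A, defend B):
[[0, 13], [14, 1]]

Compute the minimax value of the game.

Row minima are 0 and 1, so General X's maximin is 1; column maxima are 14 and 13, so General Y's minimax is 13. These differ, so the equilibrium is in mixed strategies.
Let General X play route A with probability p. General Y is indifferent when 14(1−p) = 13p + (1−p), giving p = 1/2.
Let General Y play defend A with probability q. General X is indifferent when 13(1−q) = 14q + (1−q), giving q = 6/13.
The value is 0·(6/13) + (13)·(7/13) = 7.

7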